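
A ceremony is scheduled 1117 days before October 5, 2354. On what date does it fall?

September 14, 2351

Count 1117 days before October 5, 2354:
Day-of-year of September 14, 2351: 257.
Day-of-year of October 5, 2354: 278.
2351 has 365 days, so 365 − 257 = 108 days remain in 2351.
Full years: 2352: 366; 2353: 365. Sum = 731.
Total: 108 + 731 + 278 = 1117 days.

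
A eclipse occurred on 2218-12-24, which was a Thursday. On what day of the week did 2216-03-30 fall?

Count forward from the earlier date (March 30, 2216) to the later (December 24, 2218):
Day-of-year of March 30, 2216: 90.
Day-of-year of December 24, 2218: 358.
2216 has 366 days, so 366 − 90 = 276 days remain in 2216.
Full years: 2217: 365. Sum = 365.
Total: 276 + 365 + 358 = 999 days.
999 mod 7 = 5, so 5 days before Thursday is Saturday.

Saturday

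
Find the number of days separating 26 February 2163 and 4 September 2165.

February 26, 2163 → February 26, 2164: 365 days.
February 26, 2164 → February 26, 2165: 366 days (2164 is a leap year).
February 2165: 28 − 26 = 2 days remain (2165 is not a leap year, so February has 28 days).
Then March (31), April (30), May (31), June (30), July (31), August (31): 31 + 30 + 31 + 30 + 31 + 31 = 184 days.
September 1–4, 2165: 4 days.
Residual: 190 days.
Total: 921 days.

921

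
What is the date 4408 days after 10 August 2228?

4 September 2240

Count 4408 days after August 10, 2228:
From August 10, 2228 to August 10, 2240: 12 years, of which 3 contain a Feb 29 — 9×365 + 3×366 = 4383 days.
August 2240: 31 − 10 = 21 days remain.
September 1–4, 2240: 4 days.
Residual: 25 days.
Total: 4408 days.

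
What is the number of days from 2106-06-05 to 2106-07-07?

32

June 2106: 30 − 5 = 25 days remain.
July 1–7, 2106: 7 days.
Total: 25 + 7 = 32 days.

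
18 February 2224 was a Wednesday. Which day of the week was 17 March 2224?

February 2224: 29 − 18 = 11 days remain (2224 is a leap year, so February has 29 days).
March 1–17, 2224: 17 days.
Total: 11 + 17 = 28 days.
28 is a multiple of 7, so 17 March 2224 falls on the same weekday: Wednesday.

Wednesday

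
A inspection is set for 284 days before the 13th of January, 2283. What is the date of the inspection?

the 4th of April, 2282

Count 284 days before January 13, 2283:
April 2282: 30 − 4 = 26 days remain.
Then May (31), June (30), July (31), August (31), September (30), October (31), November (30), December (31): 31 + 30 + 31 + 31 + 30 + 31 + 30 + 31 = 245 days.
January 1–13, 2283: 13 days.
Residual: 284 days.
Total: 284 days.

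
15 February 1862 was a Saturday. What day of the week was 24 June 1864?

Friday

Day-of-year of February 15, 1862: 46.
Day-of-year of June 24, 1864: 176.
1862 has 365 days, so 365 − 46 = 319 days remain in 1862.
Full years: 1863: 365. Sum = 365.
Total: 319 + 365 + 176 = 860 days.
860 mod 7 = 6, so 6 days after Saturday is Friday.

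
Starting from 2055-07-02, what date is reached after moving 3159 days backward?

2046-11-07

Count 3159 days before July 2, 2055:
Day-of-year of November 7, 2046: 311.
Day-of-year of July 2, 2055: 183.
2046 has 365 days, so 365 − 311 = 54 days remain in 2046.
Full years 2047–2054: 6 common + 2 leap = 6×365 + 2×366 = 2922 days.
Total: 54 + 2922 + 183 = 3159 days.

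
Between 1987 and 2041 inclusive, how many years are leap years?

Years divisible by 4: 1988, 1992, …, 2040 — 14 in all.
2000 is divisible by 400, so still leap.
No century exceptions apply. Count: 14.

14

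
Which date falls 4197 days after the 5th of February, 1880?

the 3rd of August, 1891

Count 4197 days after February 5, 1880:
From February 5, 1880 to February 5, 1891: 11 years, of which 3 contain a Feb 29 — 8×365 + 3×366 = 4018 days.
February 1891: 28 − 5 = 23 days remain (1891 is not a leap year, so February has 28 days).
Then March (31), April (30), May (31), June (30), July (31): 31 + 30 + 31 + 30 + 31 = 153 days.
August 1–3, 1891: 3 days.
Residual: 179 days.
Total: 4197 days.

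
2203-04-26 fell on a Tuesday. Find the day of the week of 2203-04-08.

Count forward from the earlier date (April 8, 2203) to the later (April 26, 2203):
Within April 2203: 26 − 8 = 18 days.
18 mod 7 = 4, so 4 days before Tuesday is Friday.

Friday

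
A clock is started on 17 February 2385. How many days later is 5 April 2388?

Day-of-year of February 17, 2385: 48.
Day-of-year of April 5, 2388: 96.
2385 has 365 days, so 365 − 48 = 317 days remain in 2385.
Full years: 2386: 365; 2387: 365. Sum = 730.
Total: 317 + 730 + 96 = 1143 days.

1143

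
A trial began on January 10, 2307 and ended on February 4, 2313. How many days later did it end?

Day-of-year of January 10, 2307: 10.
Day-of-year of February 4, 2313: 35.
2307 has 365 days, so 365 − 10 = 355 days remain in 2307.
Full years: 2308: 366; 2309: 365; 2310: 365; 2311: 365; 2312: 366. Sum = 1827.
Total: 355 + 1827 + 35 = 2217 days.

2217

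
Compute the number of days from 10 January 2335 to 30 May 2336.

506

Day-of-year of January 10, 2335: 10.
Day-of-year of May 30, 2336: 151.
2335 has 365 days, so 365 − 10 = 355 days remain in 2335.
Total: 355 + 151 = 506 days.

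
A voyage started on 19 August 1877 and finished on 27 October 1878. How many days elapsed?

434

August 19, 1877 → August 19, 1878: 365 days.
August 1878: 31 − 19 = 12 days remain.
Then September (30): 30 days.
October 1–27, 1878: 27 days.
Residual: 69 days.
Total: 434 days.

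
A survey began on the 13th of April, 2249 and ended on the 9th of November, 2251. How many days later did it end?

Day-of-year of April 13, 2249: 103.
Day-of-year of November 9, 2251: 313.
2249 has 365 days, so 365 − 103 = 262 days remain in 2249.
Full years: 2250: 365. Sum = 365.
Total: 262 + 365 + 313 = 940 days.

940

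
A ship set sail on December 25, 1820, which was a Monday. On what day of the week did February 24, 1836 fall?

Wednesday

Day-of-year of December 25, 1820: 360.
Day-of-year of February 24, 1836: 55.
1820 has 366 days, so 366 − 360 = 6 days remain in 1820.
Full years 1821–1835: 12 common + 3 leap = 12×365 + 3×366 = 5478 days.
Total: 6 + 5478 + 55 = 5539 days.
5539 mod 7 = 2, so 2 days after Monday is Wednesday.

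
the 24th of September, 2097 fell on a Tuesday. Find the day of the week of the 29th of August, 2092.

Count forward from the earlier date (August 29, 2092) to the later (September 24, 2097):
Day-of-year of August 29, 2092: 242.
Day-of-year of September 24, 2097: 267.
2092 has 366 days, so 366 − 242 = 124 days remain in 2092.
Full years: 2093: 365; 2094: 365; 2095: 365; 2096: 366. Sum = 1461.
Total: 124 + 1461 + 267 = 1852 days.
1852 mod 7 = 4, so 4 days before Tuesday is Friday.

Friday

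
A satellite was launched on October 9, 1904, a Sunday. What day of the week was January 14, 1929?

Day-of-year of October 9, 1904: 283.
Day-of-year of January 14, 1929: 14.
1904 has 366 days, so 366 − 283 = 83 days remain in 1904.
Full years 1905–1928: 18 common + 6 leap = 18×365 + 6×366 = 8766 days.
Total: 83 + 8766 + 14 = 8863 days.
8863 mod 7 = 1, so 1 day after Sunday is Monday.

Monday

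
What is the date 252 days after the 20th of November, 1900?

the 30th of July, 1901

Count 252 days after November 20, 1900:
November 1900: 30 − 20 = 10 days remain.
Then December (31), January (31), February 1901 (28), March (31), April (30), May (31), June (30): 31 + 31 + 28 + 31 + 30 + 31 + 30 = 212 days.
July 1–30, 1901: 30 days.
Total: 10 + 212 + 30 = 252 days.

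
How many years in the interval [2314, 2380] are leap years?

17

Years divisible by 4: 2316, 2320, …, 2380 — 17 in all.
No century exceptions apply. Count: 17.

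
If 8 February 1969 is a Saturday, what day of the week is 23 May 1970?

February 1969: 28 − 8 = 20 days remain (1969 is not a leap year, so February has 28 days).
Then 14 full months totalling 426 days.
May 1–23, 1970: 23 days.
Total: 20 + 426 + 23 = 469 days.
469 is a multiple of 7, so 23 May 1970 falls on the same weekday: Saturday.

Saturday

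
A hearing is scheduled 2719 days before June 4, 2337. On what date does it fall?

December 24, 2329

Count 2719 days before June 4, 2337:
From December 24, 2329 to December 24, 2336: 7 years, of which 2 contain a Feb 29 — 5×365 + 2×366 = 2557 days.
December 2336: 31 − 24 = 7 days remain.
Then January (31), February 2337 (28), March (31), April (30), May (31): 31 + 28 + 31 + 30 + 31 = 151 days.
June 1–4, 2337: 4 days.
Residual: 162 days.
Total: 2719 days.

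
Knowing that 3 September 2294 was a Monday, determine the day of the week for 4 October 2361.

Wednesday

From September 3, 2294 to September 3, 2361: 67 years, of which 16 contain a Feb 29 — 51×365 + 16×366 = 24471 days.
(2300 is not a leap year (divisible by 100 but not 400).)
September 2361: 30 − 3 = 27 days remain.
October 1–4, 2361: 4 days.
Residual: 31 days.
Total: 24502 days.
24502 mod 7 = 2, so 2 days after Monday is Wednesday.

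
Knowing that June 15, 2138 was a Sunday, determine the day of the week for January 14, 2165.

Monday

Day-of-year of June 15, 2138: 166.
Day-of-year of January 14, 2165: 14.
2138 has 365 days, so 365 − 166 = 199 days remain in 2138.
Full years 2139–2164: 19 common + 7 leap = 19×365 + 7×366 = 9497 days.
Total: 199 + 9497 + 14 = 9710 days.
9710 mod 7 = 1, so 1 day after Sunday is Monday.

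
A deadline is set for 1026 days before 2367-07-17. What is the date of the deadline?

2364-09-24

Count 1026 days before July 17, 2367:
September 24, 2364 → September 24, 2365: 365 days.
September 24, 2365 → September 24, 2366: 365 days.
September 2366: 30 − 24 = 6 days remain.
Then 9 full months totalling 273 days.
July 1–17, 2367: 17 days.
Residual: 296 days.
Total: 1026 days.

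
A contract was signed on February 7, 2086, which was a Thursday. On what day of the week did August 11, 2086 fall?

February 2086: 28 − 7 = 21 days remain (2086 is not a leap year, so February has 28 days).
Then March (31), April (30), May (31), June (30), July (31): 31 + 30 + 31 + 30 + 31 = 153 days.
August 1–11, 2086: 11 days.
Total: 21 + 153 + 11 = 185 days.
185 mod 7 = 3, so 3 days after Thursday is Sunday.

Sunday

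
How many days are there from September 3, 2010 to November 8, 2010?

September 2010: 30 − 3 = 27 days remain.
Then October (31): 31 days.
November 1–8, 2010: 8 days.
Total: 27 + 31 + 8 = 66 days.

66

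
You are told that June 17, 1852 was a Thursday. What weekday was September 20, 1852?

June 1852: 30 − 17 = 13 days remain.
Then July (31), August (31): 31 + 31 = 62 days.
September 1–20, 1852: 20 days.
Total: 13 + 62 + 20 = 95 days.
95 mod 7 = 4, so 4 days after Thursday is Monday.

Monday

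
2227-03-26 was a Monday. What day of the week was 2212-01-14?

Tuesday

Count forward from the earlier date (January 14, 2212) to the later (March 26, 2227):
Day-of-year of January 14, 2212: 14.
Day-of-year of March 26, 2227: 85.
2212 has 366 days, so 366 − 14 = 352 days remain in 2212.
Full years 2213–2226: 11 common + 3 leap = 11×365 + 3×366 = 5113 days.
Total: 352 + 5113 + 85 = 5550 days.
5550 mod 7 = 6, so 6 days before Monday is Tuesday.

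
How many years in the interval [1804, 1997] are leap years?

48

Years divisible by 4: 1804, 1808, …, 1996 — 49 in all.
Of these, 1900 is divisible by 100 but not 400, so not leap.
Leap years: 49 − 1 = 48.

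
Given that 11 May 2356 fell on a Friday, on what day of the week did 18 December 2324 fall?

Count forward from the earlier date (December 18, 2324) to the later (May 11, 2356):
From December 18, 2324 to December 18, 2355: 31 years, of which 7 contain a Feb 29 — 24×365 + 7×366 = 11322 days.
December 2355: 31 − 18 = 13 days remain.
Then January (31), February 2356 (29), March (31), April (30): 31 + 29 + 31 + 30 = 121 days.
May 1–11, 2356: 11 days.
Residual: 145 days.
Total: 11467 days.
11467 mod 7 = 1, so 1 day before Friday is Thursday.

Thursday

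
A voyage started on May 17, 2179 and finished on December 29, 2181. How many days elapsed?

Day-of-year of May 17, 2179: 137.
Day-of-year of December 29, 2181: 363.
2179 has 365 days, so 365 − 137 = 228 days remain in 2179.
Full years: 2180: 366. Sum = 366.
Total: 228 + 366 + 363 = 957 days.

957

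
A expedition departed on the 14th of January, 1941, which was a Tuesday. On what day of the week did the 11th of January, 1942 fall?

Sunday

Day-of-year of January 14, 1941: 14.
Day-of-year of January 11, 1942: 11.
1941 has 365 days, so 365 − 14 = 351 days remain in 1941.
Total: 351 + 11 = 362 days.
362 mod 7 = 5, so 5 days after Tuesday is Sunday.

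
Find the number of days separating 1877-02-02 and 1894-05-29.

6325

Day-of-year of February 2, 1877: 33.
Day-of-year of May 29, 1894: 149.
1877 has 365 days, so 365 − 33 = 332 days remain in 1877.
Full years 1878–1893: 12 common + 4 leap = 12×365 + 4×366 = 5844 days.
Total: 332 + 5844 + 149 = 6325 days.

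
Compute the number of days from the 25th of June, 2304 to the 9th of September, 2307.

1171

June 25, 2304 → June 25, 2305: 365 days.
June 25, 2305 → June 25, 2306: 365 days.
June 25, 2306 → June 25, 2307: 365 days.
June 2307: 30 − 25 = 5 days remain.
Then July (31), August (31): 31 + 31 = 62 days.
September 1–9, 2307: 9 days.
Residual: 76 days.
Total: 1171 days.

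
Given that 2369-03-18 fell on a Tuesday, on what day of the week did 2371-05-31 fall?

March 18, 2369 → March 18, 2370: 365 days.
March 18, 2370 → March 18, 2371: 365 days.
March 2371: 31 − 18 = 13 days remain.
Then April (30): 30 days.
May 1–31, 2371: 31 days.
Residual: 74 days.
Total: 804 days.
804 mod 7 = 6, so 6 days after Tuesday is Monday.

Monday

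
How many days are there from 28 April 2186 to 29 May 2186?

31

April 2186: 30 − 28 = 2 days remain.
May 1–29, 2186: 29 days.
Total: 2 + 29 = 31 days.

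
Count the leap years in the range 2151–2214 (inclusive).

15

Years divisible by 4: 2152, 2156, …, 2212 — 16 in all.
Of these, 2200 is divisible by 100 but not 400, so not leap.
Leap years: 16 − 1 = 15.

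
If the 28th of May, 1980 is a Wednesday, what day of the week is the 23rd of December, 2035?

Sunday

From May 28, 1980 to May 28, 2035: 55 years, of which 13 contain a Feb 29 — 42×365 + 13×366 = 20088 days.
(2000 is a leap year (divisible by 400).)
May 2035: 31 − 28 = 3 days remain.
Then June (30), July (31), August (31), September (30), October (31), November (30): 30 + 31 + 31 + 30 + 31 + 30 = 183 days.
December 1–23, 2035: 23 days.
Residual: 209 days.
Total: 20297 days.
20297 mod 7 = 4, so 4 days after Wednesday is Sunday.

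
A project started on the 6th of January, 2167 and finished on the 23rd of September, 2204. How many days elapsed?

13774

From January 6, 2167 to January 6, 2204: 37 years, of which 8 contain a Feb 29 — 29×365 + 8×366 = 13513 days.
(2200 is not a leap year (divisible by 100 but not 400).)
January 2204: 31 − 6 = 25 days remain.
Then February 2204 (29), March (31), April (30), May (31), June (30), July (31), August (31): 29 + 31 + 30 + 31 + 30 + 31 + 31 = 213 days.
September 1–23, 2204: 23 days.
Residual: 261 days.
Total: 13774 days.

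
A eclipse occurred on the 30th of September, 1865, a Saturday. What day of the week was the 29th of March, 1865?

Wednesday

Count forward from the earlier date (March 29, 1865) to the later (September 30, 1865):
March 1865: 31 − 29 = 2 days remain.
Then April (30), May (31), June (30), July (31), August (31): 30 + 31 + 30 + 31 + 31 = 153 days.
September 1–30, 1865: 30 days.
Total: 2 + 153 + 30 = 185 days.
185 mod 7 = 3, so 3 days before Saturday is Wednesday.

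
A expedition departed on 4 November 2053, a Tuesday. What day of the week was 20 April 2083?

Tuesday

From November 4, 2053 to November 4, 2082: 29 years, of which 7 contain a Feb 29 — 22×365 + 7×366 = 10592 days.
November 2082: 30 − 4 = 26 days remain.
Then December (31), January (31), February 2083 (28), March (31): 31 + 31 + 28 + 31 = 121 days.
April 1–20, 2083: 20 days.
Residual: 167 days.
Total: 10759 days.
10759 is a multiple of 7, so 20 April 2083 falls on the same weekday: Tuesday.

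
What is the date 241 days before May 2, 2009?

September 3, 2008

Count 241 days before May 2, 2009:
September 2008: 30 − 3 = 27 days remain.
Then October (31), November (30), December (31), January (31), February 2009 (28), March (31), April (30): 31 + 30 + 31 + 31 + 28 + 31 + 30 = 212 days.
May 1–2, 2009: 2 days.
Residual: 241 days.
Total: 241 days.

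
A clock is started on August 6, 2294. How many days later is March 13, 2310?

5697

From August 6, 2294 to August 6, 2309: 15 years, of which 3 contain a Feb 29 — 12×365 + 3×366 = 5478 days.
(2300 is not a leap year (divisible by 100 but not 400).)
August 2309: 31 − 6 = 25 days remain.
Then September (30), October (31), November (30), December (31), January (31), February 2310 (28): 30 + 31 + 30 + 31 + 31 + 28 = 181 days.
March 1–13, 2310: 13 days.
Residual: 219 days.
Total: 5697 days.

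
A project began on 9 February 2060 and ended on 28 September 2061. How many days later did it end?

597

Day-of-year of February 9, 2060: 40.
Day-of-year of September 28, 2061: 271.
2060 has 366 days, so 366 − 40 = 326 days remain in 2060.
Total: 326 + 271 = 597 days.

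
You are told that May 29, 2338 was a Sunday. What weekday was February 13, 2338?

Sunday

Count forward from the earlier date (February 13, 2338) to the later (May 29, 2338):
February 2338: 28 − 13 = 15 days remain (2338 is not a leap year, so February has 28 days).
Then March (31), April (30): 31 + 30 = 61 days.
May 1–29, 2338: 29 days.
Total: 15 + 61 + 29 = 105 days.
105 is a multiple of 7, so February 13, 2338 falls on the same weekday: Sunday.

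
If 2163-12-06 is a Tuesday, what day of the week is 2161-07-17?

Friday

Count forward from the earlier date (July 17, 2161) to the later (December 6, 2163):
Day-of-year of July 17, 2161: 198.
Day-of-year of December 6, 2163: 340.
2161 has 365 days, so 365 − 198 = 167 days remain in 2161.
Full years: 2162: 365. Sum = 365.
Total: 167 + 365 + 340 = 872 days.
872 mod 7 = 4, so 4 days before Tuesday is Friday.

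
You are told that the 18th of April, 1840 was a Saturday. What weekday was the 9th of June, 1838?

Count forward from the earlier date (June 9, 1838) to the later (April 18, 1840):
June 9, 1838 → June 9, 1839: 365 days.
June 1839: 30 − 9 = 21 days remain.
Then 9 full months totalling 275 days.
April 1–18, 1840: 18 days.
Residual: 314 days.
Total: 679 days.
679 is a multiple of 7, so the 9th of June, 1838 falls on the same weekday: Saturday.

Saturday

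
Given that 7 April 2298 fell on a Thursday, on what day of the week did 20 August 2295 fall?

Tuesday

Count forward from the earlier date (August 20, 2295) to the later (April 7, 2298):
August 20, 2295 → August 20, 2296: 366 days (2296 is a leap year).
August 20, 2296 → August 20, 2297: 365 days.
August 2297: 31 − 20 = 11 days remain.
Then September (30), October (31), November (30), December (31), January (31), February 2298 (28), March (31): 30 + 31 + 30 + 31 + 31 + 28 + 31 = 212 days.
April 1–7, 2298: 7 days.
Residual: 230 days.
Total: 961 days.
961 mod 7 = 2, so 2 days before Thursday is Tuesday.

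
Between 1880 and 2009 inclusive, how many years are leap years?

Years divisible by 4: 1880, 1884, …, 2008 — 33 in all.
Of these, 1900 is divisible by 100 but not 400, so not leap.
2000 is divisible by 400, so still leap.
Leap years: 33 − 1 = 32.

32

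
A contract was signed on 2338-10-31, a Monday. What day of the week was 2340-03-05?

October 2338: 31 − 31 = 0 days remain.
Then 16 full months totalling 486 days.
March 1–5, 2340: 5 days.
Total: 0 + 486 + 5 = 491 days.
491 mod 7 = 1, so 1 day after Monday is Tuesday.

Tuesday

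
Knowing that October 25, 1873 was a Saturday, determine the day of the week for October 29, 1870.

Saturday

Count forward from the earlier date (October 29, 1870) to the later (October 25, 1873):
Day-of-year of October 29, 1870: 302.
Day-of-year of October 25, 1873: 298.
1870 has 365 days, so 365 − 302 = 63 days remain in 1870.
Full years: 1871: 365; 1872: 366. Sum = 731.
Total: 63 + 731 + 298 = 1092 days.
1092 is a multiple of 7, so October 29, 1870 falls on the same weekday: Saturday.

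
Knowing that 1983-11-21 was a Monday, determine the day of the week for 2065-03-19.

Thursday

Day-of-year of November 21, 1983: 325.
Day-of-year of March 19, 2065: 78.
1983 has 365 days, so 365 − 325 = 40 days remain in 1983.
Full years 1984–2064: 60 common + 21 leap = 60×365 + 21×366 = 29586 days.
Total: 40 + 29586 + 78 = 29704 days.
29704 mod 7 = 3, so 3 days after Monday is Thursday.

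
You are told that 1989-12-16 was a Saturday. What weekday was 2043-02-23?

From December 16, 1989 to December 16, 2042: 53 years, of which 13 contain a Feb 29 — 40×365 + 13×366 = 19358 days.
(2000 is a leap year (divisible by 400).)
December 2042: 31 − 16 = 15 days remain.
Then January (31): 31 days.
February 1–23, 2043: 23 days (2043 is not a leap year).
Residual: 69 days.
Total: 19427 days.
19427 mod 7 = 2, so 2 days after Saturday is Monday.

Monday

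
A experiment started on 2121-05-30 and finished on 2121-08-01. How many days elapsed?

63

May 2121: 31 − 30 = 1 day remains.
Then June (30), July (31): 30 + 31 = 61 days.
August 1, 2121: 1 day.
Total: 1 + 61 + 1 = 63 days.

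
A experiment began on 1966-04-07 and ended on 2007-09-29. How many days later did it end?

15150

Day-of-year of April 7, 1966: 97.
Day-of-year of September 29, 2007: 272.
1966 has 365 days, so 365 − 97 = 268 days remain in 1966.
Full years 1967–2006: 30 common + 10 leap = 30×365 + 10×366 = 14610 days.
Total: 268 + 14610 + 272 = 15150 days.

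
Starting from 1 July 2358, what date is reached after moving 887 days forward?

4 December 2360

Count 887 days after July 1, 2358:
Day-of-year of July 1, 2358: 182.
Day-of-year of December 4, 2360: 339.
2358 has 365 days, so 365 − 182 = 183 days remain in 2358.
Full years: 2359: 365. Sum = 365.
Total: 183 + 365 + 339 = 887 days.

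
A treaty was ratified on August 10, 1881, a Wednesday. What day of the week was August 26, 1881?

Friday

Within August 1881: 26 − 10 = 16 days.
16 mod 7 = 2, so 2 days after Wednesday is Friday.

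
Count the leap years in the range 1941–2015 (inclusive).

18

Years divisible by 4: 1944, 1948, …, 2012 — 18 in all.
2000 is divisible by 400, so still leap.
No century exceptions apply. Count: 18.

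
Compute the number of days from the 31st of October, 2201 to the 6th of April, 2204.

Day-of-year of October 31, 2201: 304.
Day-of-year of April 6, 2204: 97.
2201 has 365 days, so 365 − 304 = 61 days remain in 2201.
Full years: 2202: 365; 2203: 365. Sum = 730.
Total: 61 + 730 + 97 = 888 days.

888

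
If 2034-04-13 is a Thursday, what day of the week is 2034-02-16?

Thursday

Count forward from the earlier date (February 16, 2034) to the later (April 13, 2034):
February 2034: 28 − 16 = 12 days remain (2034 is not a leap year, so February has 28 days).
Then March (31): 31 days.
April 1–13, 2034: 13 days.
Total: 12 + 31 + 13 = 56 days.
56 is a multiple of 7, so 2034-02-16 falls on the same weekday: Thursday.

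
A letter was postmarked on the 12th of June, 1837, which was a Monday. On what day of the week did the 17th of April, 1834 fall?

Count forward from the earlier date (April 17, 1834) to the later (June 12, 1837):
Day-of-year of April 17, 1834: 107.
Day-of-year of June 12, 1837: 163.
1834 has 365 days, so 365 − 107 = 258 days remain in 1834.
Full years: 1835: 365; 1836: 366. Sum = 731.
Total: 258 + 731 + 163 = 1152 days.
1152 mod 7 = 4, so 4 days before Monday is Thursday.

Thursday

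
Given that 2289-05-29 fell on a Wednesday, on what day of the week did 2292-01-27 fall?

Wednesday

May 29, 2289 → May 29, 2290: 365 days.
May 29, 2290 → May 29, 2291: 365 days.
May 2291: 31 − 29 = 2 days remain.
Then June (30), July (31), August (31), September (30), October (31), November (30), December (31): 30 + 31 + 31 + 30 + 31 + 30 + 31 = 214 days.
January 1–27, 2292: 27 days.
Residual: 243 days.
Total: 973 days.
973 is a multiple of 7, so 2292-01-27 falls on the same weekday: Wednesday.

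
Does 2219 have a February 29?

2219 is not a leap year.

No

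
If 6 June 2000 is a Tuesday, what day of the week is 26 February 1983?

Count forward from the earlier date (February 26, 1983) to the later (June 6, 2000):
Day-of-year of February 26, 1983: 57.
Day-of-year of June 6, 2000: 158.
1983 has 365 days, so 365 − 57 = 308 days remain in 1983.
Full years 1984–1999: 12 common + 4 leap = 12×365 + 4×366 = 5844 days.
Total: 308 + 5844 + 158 = 6310 days.
6310 mod 7 = 3, so 3 days before Tuesday is Saturday.

Saturday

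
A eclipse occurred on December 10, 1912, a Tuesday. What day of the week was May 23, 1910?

Count forward from the earlier date (May 23, 1910) to the later (December 10, 1912):
May 1910: 31 − 23 = 8 days remain.
Then 30 full months totalling 914 days.
December 1–10, 1912: 10 days.
Total: 8 + 914 + 10 = 932 days.
932 mod 7 = 1, so 1 day before Tuesday is Monday.

Monday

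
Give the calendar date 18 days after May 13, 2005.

May 31, 2005

Count 18 days after May 13, 2005:
Within May 2005: 31 − 13 = 18 days.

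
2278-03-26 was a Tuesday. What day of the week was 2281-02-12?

Saturday

Day-of-year of March 26, 2278: 85.
Day-of-year of February 12, 2281: 43.
2278 has 365 days, so 365 − 85 = 280 days remain in 2278.
Full years: 2279: 365; 2280: 366. Sum = 731.
Total: 280 + 731 + 43 = 1054 days.
1054 mod 7 = 4, so 4 days after Tuesday is Saturday.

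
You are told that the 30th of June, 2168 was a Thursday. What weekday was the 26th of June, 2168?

Count forward from the earlier date (June 26, 2168) to the later (June 30, 2168):
Within June 2168: 30 − 26 = 4 days.
4 mod 7 = 4, so 4 days before Thursday is Sunday.

Sunday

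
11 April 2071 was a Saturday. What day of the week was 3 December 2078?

Saturday

From April 11, 2071 to April 11, 2078: 7 years, of which 2 contain a Feb 29 — 5×365 + 2×366 = 2557 days.
April 2078: 30 − 11 = 19 days remain.
Then May (31), June (30), July (31), August (31), September (30), October (31), November (30): 31 + 30 + 31 + 31 + 30 + 31 + 30 = 214 days.
December 1–3, 2078: 3 days.
Residual: 236 days.
Total: 2793 days.
2793 is a multiple of 7, so 3 December 2078 falls on the same weekday: Saturday.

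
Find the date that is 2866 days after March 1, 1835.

January 4, 1843

Count 2866 days after March 1, 1835:
From March 1, 1835 to March 1, 1842: 7 years, of which 2 contain a Feb 29 — 5×365 + 2×366 = 2557 days.
March 1842: 31 − 1 = 30 days remain.
Then 9 full months totalling 275 days.
January 1–4, 1843: 4 days.
Residual: 309 days.
Total: 2866 days.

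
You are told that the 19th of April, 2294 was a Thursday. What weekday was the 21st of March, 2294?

Count forward from the earlier date (March 21, 2294) to the later (April 19, 2294):
March 2294: 31 − 21 = 10 days remain.
April 1–19, 2294: 19 days.
Total: 10 + 19 = 29 days.
29 mod 7 = 1, so 1 day before Thursday is Wednesday.

Wednesday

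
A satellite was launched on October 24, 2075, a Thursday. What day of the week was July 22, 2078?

October 24, 2075 → October 24, 2076: 366 days (2076 is a leap year).
October 24, 2076 → October 24, 2077: 365 days.
October 2077: 31 − 24 = 7 days remain.
Then November (30), December (31), January (31), February 2078 (28), March (31), April (30), May (31), June (30): 30 + 31 + 31 + 28 + 31 + 30 + 31 + 30 = 242 days.
July 1–22, 2078: 22 days.
Residual: 271 days.
Total: 1002 days.
1002 mod 7 = 1, so 1 day after Thursday is Friday.

Friday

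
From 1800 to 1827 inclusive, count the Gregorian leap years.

6

Years divisible by 4 in [1800, 1827]: 1800, 1804, 1808, 1812, 1816, 1820, 1824.
Of these, 1800 is divisible by 100 but not 400, so not leap.
Leap years: 7 − 1 = 6.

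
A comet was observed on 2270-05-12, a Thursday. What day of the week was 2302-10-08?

From May 12, 2270 to May 12, 2302: 32 years, of which 7 contain a Feb 29 — 25×365 + 7×366 = 11687 days.
(2300 is not a leap year (divisible by 100 but not 400).)
May 2302: 31 − 12 = 19 days remain.
Then June (30), July (31), August (31), September (30): 30 + 31 + 31 + 30 = 122 days.
October 1–8, 2302: 8 days.
Residual: 149 days.
Total: 11836 days.
11836 mod 7 = 6, so 6 days after Thursday is Wednesday.

Wednesday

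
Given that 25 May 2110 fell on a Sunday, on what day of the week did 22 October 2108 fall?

Monday

Count forward from the earlier date (October 22, 2108) to the later (May 25, 2110):
Day-of-year of October 22, 2108: 296.
Day-of-year of May 25, 2110: 145.
2108 has 366 days, so 366 − 296 = 70 days remain in 2108.
Full years: 2109: 365. Sum = 365.
Total: 70 + 365 + 145 = 580 days.
580 mod 7 = 6, so 6 days before Sunday is Monday.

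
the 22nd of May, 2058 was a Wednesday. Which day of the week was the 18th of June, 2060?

Day-of-year of May 22, 2058: 142.
Day-of-year of June 18, 2060: 170.
2058 has 365 days, so 365 − 142 = 223 days remain in 2058.
Full years: 2059: 365. Sum = 365.
Total: 223 + 365 + 170 = 758 days.
758 mod 7 = 2, so 2 days after Wednesday is Friday.

Friday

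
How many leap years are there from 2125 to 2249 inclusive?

30

Years divisible by 4: 2128, 2132, …, 2248 — 31 in all.
Of these, 2200 is divisible by 100 but not 400, so not leap.
Leap years: 31 − 1 = 30.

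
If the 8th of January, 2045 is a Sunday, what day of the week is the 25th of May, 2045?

January 2045: 31 − 8 = 23 days remain.
Then February 2045 (28), March (31), April (30): 28 + 31 + 30 = 89 days.
May 1–25, 2045: 25 days.
Total: 23 + 89 + 25 = 137 days.
137 mod 7 = 4, so 4 days after Sunday is Thursday.

Thursday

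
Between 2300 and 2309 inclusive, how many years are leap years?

Years divisible by 4 in [2300, 2309]: 2300, 2304, 2308.
Of these, 2300 is divisible by 100 but not 400, so not leap.
Leap years: 3 − 1 = 2.

2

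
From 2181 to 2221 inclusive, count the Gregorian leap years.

9

Years divisible by 4 in [2181, 2221]: 2184, 2188, 2192, 2196, 2200, 2204, 2208, 2212, 2216, 2220.
Of these, 2200 is divisible by 100 but not 400, so not leap.
Leap years: 10 − 1 = 9.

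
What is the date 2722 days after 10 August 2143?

22 January 2151

Count 2722 days after August 10, 2143:
Day-of-year of August 10, 2143: 222.
Day-of-year of January 22, 2151: 22.
2143 has 365 days, so 365 − 222 = 143 days remain in 2143.
Full years 2144–2150: 5 common + 2 leap = 5×365 + 2×366 = 2557 days.
Total: 143 + 2557 + 22 = 2722 days.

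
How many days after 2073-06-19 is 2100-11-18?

10013

Day-of-year of June 19, 2073: 170.
Day-of-year of November 18, 2100: 322.
2073 has 365 days, so 365 − 170 = 195 days remain in 2073.
Full years 2074–2099: 20 common + 6 leap = 20×365 + 6×366 = 9496 days.
Total: 195 + 9496 + 322 = 10013 days.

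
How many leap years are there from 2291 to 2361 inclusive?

Years divisible by 4: 2292, 2296, …, 2360 — 18 in all.
Of these, 2300 is divisible by 100 but not 400, so not leap.
Leap years: 18 − 1 = 17.

17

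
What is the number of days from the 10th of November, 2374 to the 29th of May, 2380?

November 10, 2374 → November 10, 2375: 365 days.
November 10, 2375 → November 10, 2376: 366 days (2376 is a leap year).
November 10, 2376 → November 10, 2377: 365 days.
November 10, 2377 → November 10, 2378: 365 days.
November 10, 2378 → November 10, 2379: 365 days.
November 2379: 30 − 10 = 20 days remain.
Then December (31), January (31), February 2380 (29), March (31), April (30): 31 + 31 + 29 + 31 + 30 = 152 days.
May 1–29, 2380: 29 days.
Residual: 201 days.
Total: 2027 days.

2027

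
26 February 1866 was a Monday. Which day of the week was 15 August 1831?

Count forward from the earlier date (August 15, 1831) to the later (February 26, 1866):
Day-of-year of August 15, 1831: 227.
Day-of-year of February 26, 1866: 57.
1831 has 365 days, so 365 − 227 = 138 days remain in 1831.
Full years 1832–1865: 25 common + 9 leap = 25×365 + 9×366 = 12419 days.
Total: 138 + 12419 + 57 = 12614 days.
12614 is a multiple of 7, so 15 August 1831 falls on the same weekday: Monday.

Monday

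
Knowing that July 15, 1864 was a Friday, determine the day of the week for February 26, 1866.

Monday

July 15, 1864 → July 15, 1865: 365 days.
July 1865: 31 − 15 = 16 days remain.
Then August (31), September (30), October (31), November (30), December (31), January (31): 31 + 30 + 31 + 30 + 31 + 31 = 184 days.
February 1–26, 1866: 26 days (1866 is not a leap year).
Residual: 226 days.
Total: 591 days.
591 mod 7 = 3, so 3 days after Friday is Monday.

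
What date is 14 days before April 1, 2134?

March 18, 2134

Count 14 days before April 1, 2134:
March 2134: 31 − 18 = 13 days remain.
April 1, 2134: 1 day.
Total: 13 + 1 = 14 days.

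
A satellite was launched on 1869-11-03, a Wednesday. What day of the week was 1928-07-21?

Saturday

From November 3, 1869 to November 3, 1927: 58 years, of which 13 contain a Feb 29 — 45×365 + 13×366 = 21183 days.
(1900 is not a leap year (divisible by 100 but not 400).)
November 1927: 30 − 3 = 27 days remain.
Then December (31), January (31), February 1928 (29), March (31), April (30), May (31), June (30): 31 + 31 + 29 + 31 + 30 + 31 + 30 = 213 days.
July 1–21, 1928: 21 days.
Residual: 261 days.
Total: 21444 days.
21444 mod 7 = 3, so 3 days after Wednesday is Saturday.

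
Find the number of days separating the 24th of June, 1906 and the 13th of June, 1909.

1085

June 24, 1906 → June 24, 1907: 365 days.
June 24, 1907 → June 24, 1908: 366 days (1908 is a leap year).
June 1908: 30 − 24 = 6 days remain.
Then 11 full months totalling 335 days.
June 1–13, 1909: 13 days.
Residual: 354 days.
Total: 1085 days.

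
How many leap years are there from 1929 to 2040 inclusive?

Years divisible by 4: 1932, 1936, …, 2040 — 28 in all.
2000 is divisible by 400, so still leap.
No century exceptions apply. Count: 28.

28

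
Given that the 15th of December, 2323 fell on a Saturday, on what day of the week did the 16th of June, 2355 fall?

Day-of-year of December 15, 2323: 349.
Day-of-year of June 16, 2355: 167.
2323 has 365 days, so 365 − 349 = 16 days remain in 2323.
Full years 2324–2354: 23 common + 8 leap = 23×365 + 8×366 = 11323 days.
Total: 16 + 11323 + 167 = 11506 days.
11506 mod 7 = 5, so 5 days after Saturday is Thursday.

Thursday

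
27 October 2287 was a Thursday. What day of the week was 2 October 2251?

Count forward from the earlier date (October 2, 2251) to the later (October 27, 2287):
Day-of-year of October 2, 2251: 275.
Day-of-year of October 27, 2287: 300.
2251 has 365 days, so 365 − 275 = 90 days remain in 2251.
Full years 2252–2286: 26 common + 9 leap = 26×365 + 9×366 = 12784 days.
Total: 90 + 12784 + 300 = 13174 days.
13174 is a multiple of 7, so 2 October 2251 falls on the same weekday: Thursday.

Thursday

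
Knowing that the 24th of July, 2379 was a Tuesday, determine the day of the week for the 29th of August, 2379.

July 2379: 31 − 24 = 7 days remain.
August 1–29, 2379: 29 days.
Total: 7 + 29 = 36 days.
36 mod 7 = 1, so 1 day after Tuesday is Wednesday.

Wednesday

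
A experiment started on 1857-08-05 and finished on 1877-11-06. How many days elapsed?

From August 5, 1857 to August 5, 1877: 20 years, of which 5 contain a Feb 29 — 15×365 + 5×366 = 7305 days.
August 1877: 31 − 5 = 26 days remain.
Then September (30), October (31): 30 + 31 = 61 days.
November 1–6, 1877: 6 days.
Residual: 93 days.
Total: 7398 days.

7398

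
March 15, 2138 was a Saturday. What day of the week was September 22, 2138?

Monday

March 2138: 31 − 15 = 16 days remain.
Then April (30), May (31), June (30), July (31), August (31): 30 + 31 + 30 + 31 + 31 = 153 days.
September 1–22, 2138: 22 days.
Total: 16 + 153 + 22 = 191 days.
191 mod 7 = 2, so 2 days after Saturday is Monday.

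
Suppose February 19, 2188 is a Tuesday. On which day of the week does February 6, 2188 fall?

Count forward from the earlier date (February 6, 2188) to the later (February 19, 2188):
Within February 2188: 19 − 6 = 13 days.
13 mod 7 = 6, so 6 days before Tuesday is Wednesday.

Wednesday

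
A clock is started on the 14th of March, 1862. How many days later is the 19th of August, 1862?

158

March 1862: 31 − 14 = 17 days remain.
Then April (30), May (31), June (30), July (31): 30 + 31 + 30 + 31 = 122 days.
August 1–19, 1862: 19 days.
Total: 17 + 122 + 19 = 158 days.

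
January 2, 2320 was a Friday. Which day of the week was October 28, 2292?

Friday

Count forward from the earlier date (October 28, 2292) to the later (January 2, 2320):
From October 28, 2292 to October 28, 2319: 27 years, of which 5 contain a Feb 29 — 22×365 + 5×366 = 9860 days.
(2300 is not a leap year (divisible by 100 but not 400).)
October 2319: 31 − 28 = 3 days remain.
Then November (30), December (31): 30 + 31 = 61 days.
January 1–2, 2320: 2 days.
Residual: 66 days.
Total: 9926 days.
9926 is a multiple of 7, so October 28, 2292 falls on the same weekday: Friday.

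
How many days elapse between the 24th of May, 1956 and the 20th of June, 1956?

May 1956: 31 − 24 = 7 days remain.
June 1–20, 1956: 20 days.
Total: 7 + 20 = 27 days.

27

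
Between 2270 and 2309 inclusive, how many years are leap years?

Years divisible by 4 in [2270, 2309]: 2272, 2276, 2280, 2284, 2288, 2292, 2296, 2300, 2304, 2308.
Of these, 2300 is divisible by 100 but not 400, so not leap.
Leap years: 10 − 1 = 9.

9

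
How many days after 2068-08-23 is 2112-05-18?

From August 23, 2068 to August 23, 2111: 43 years, of which 9 contain a Feb 29 — 34×365 + 9×366 = 15704 days.
(2100 is not a leap year (divisible by 100 but not 400).)
August 2111: 31 − 23 = 8 days remain.
Then September (30), October (31), November (30), December (31), January (31), February 2112 (29), March (31), April (30): 30 + 31 + 30 + 31 + 31 + 29 + 31 + 30 = 243 days.
May 1–18, 2112: 18 days.
Residual: 269 days.
Total: 15973 days.

15973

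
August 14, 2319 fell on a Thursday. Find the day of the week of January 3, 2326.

Sunday

August 14, 2319 → August 14, 2320: 366 days (2320 is a leap year).
August 14, 2320 → August 14, 2321: 365 days.
August 14, 2321 → August 14, 2322: 365 days.
August 14, 2322 → August 14, 2323: 365 days.
August 14, 2323 → August 14, 2324: 366 days (2324 is a leap year).
August 14, 2324 → August 14, 2325: 365 days.
August 2325: 31 − 14 = 17 days remain.
Then September (30), October (31), November (30), December (31): 30 + 31 + 30 + 31 = 122 days.
January 1–3, 2326: 3 days.
Residual: 142 days.
Total: 2334 days.
2334 mod 7 = 3, so 3 days after Thursday is Sunday.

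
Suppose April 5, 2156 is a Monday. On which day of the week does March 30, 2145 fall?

Count forward from the earlier date (March 30, 2145) to the later (April 5, 2156):
Day-of-year of March 30, 2145: 89.
Day-of-year of April 5, 2156: 96.
2145 has 365 days, so 365 − 89 = 276 days remain in 2145.
Full years 2146–2155: 8 common + 2 leap = 8×365 + 2×366 = 3652 days.
Total: 276 + 3652 + 96 = 4024 days.
4024 mod 7 = 6, so 6 days before Monday is Tuesday.

Tuesday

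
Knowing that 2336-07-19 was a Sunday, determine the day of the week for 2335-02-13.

Count forward from the earlier date (February 13, 2335) to the later (July 19, 2336):
February 13, 2335 → February 13, 2336: 365 days.
February 2336: 29 − 13 = 16 days remain (2336 is a leap year, so February has 29 days).
Then March (31), April (30), May (31), June (30): 31 + 30 + 31 + 30 = 122 days.
July 1–19, 2336: 19 days.
Residual: 157 days.
Total: 522 days.
522 mod 7 = 4, so 4 days before Sunday is Wednesday.

Wednesday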